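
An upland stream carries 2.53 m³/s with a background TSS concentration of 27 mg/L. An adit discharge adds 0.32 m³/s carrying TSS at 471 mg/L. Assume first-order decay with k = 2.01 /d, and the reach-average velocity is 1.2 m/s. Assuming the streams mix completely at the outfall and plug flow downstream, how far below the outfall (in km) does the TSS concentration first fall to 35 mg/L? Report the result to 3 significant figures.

Conservation of mass: C = (2.530·27.00 + 0.3200·471.0) / 2.850 = 219.0/2.850 = 76.85 mg/L.
Set 76.85·exp(−k·t) = 35 → t = ln(76.85/35)/k = 33810 s = 9.392 h.
Distance = v·t = 1.2·33810 = 40570 m = 40.57 km.

40.6 km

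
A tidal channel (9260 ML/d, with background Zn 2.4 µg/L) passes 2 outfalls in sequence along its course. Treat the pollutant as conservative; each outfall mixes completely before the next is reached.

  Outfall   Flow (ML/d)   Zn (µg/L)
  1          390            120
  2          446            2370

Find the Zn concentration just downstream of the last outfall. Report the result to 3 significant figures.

Below outfall 1: Q → 9650 ML/d, C = (9260·2.400 + 390.0·120.0)/9650 = 7.153 µg/L.
Below outfall 2: Q → 10100 ML/d, C = (9650·7.153 + 446.0·2370)/10100 = 111.5 µg/L.

112 µg/L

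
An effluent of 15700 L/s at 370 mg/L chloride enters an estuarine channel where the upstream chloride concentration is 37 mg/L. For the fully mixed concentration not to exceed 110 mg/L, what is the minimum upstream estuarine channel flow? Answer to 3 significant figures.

55900 L/s

Set C_mix = 110: (Q·37.00 + 15700·370.0) / (Q + 15700) = 110
→ Q = 15700·(370.0 − 110)/(110 − 37.00) = 55920 L/s.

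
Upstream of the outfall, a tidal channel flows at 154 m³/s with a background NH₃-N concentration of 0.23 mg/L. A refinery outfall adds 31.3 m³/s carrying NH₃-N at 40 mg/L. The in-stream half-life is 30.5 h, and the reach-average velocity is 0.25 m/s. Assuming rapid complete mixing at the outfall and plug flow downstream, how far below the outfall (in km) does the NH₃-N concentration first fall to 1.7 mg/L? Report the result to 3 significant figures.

Flow-weighted average: C = (154.0·0.2300 + 31.30·40.00) / 185.3 = 1287/185.3 = 6.948 mg/L.
Half-life 30.5 h → k = ln 2 / 30.5 = 0.02273 h⁻¹ = 0.5454 d⁻¹.
Set 6.948·exp(−k·t) = 1.7 → t = ln(6.948/1.7)/k = 223000 s = 61.95 h.
Distance = v·t = 0.25·223000 = 55750 m = 55.75 km.

55.8 km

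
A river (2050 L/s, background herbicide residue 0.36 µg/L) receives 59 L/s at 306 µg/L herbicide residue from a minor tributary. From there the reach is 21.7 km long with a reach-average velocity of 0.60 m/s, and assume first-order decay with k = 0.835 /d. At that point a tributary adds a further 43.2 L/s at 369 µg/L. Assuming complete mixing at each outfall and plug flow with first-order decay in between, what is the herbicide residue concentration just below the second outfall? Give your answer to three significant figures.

13.6 µg/L

Mass balance: C = (2050·0.3600 + 59.00·306.0) / 2109 = 18790/2109 = 8.910 µg/L; combined flow 2109 L/s.
Travel time t = 21.7·1000 / 0.60 = 36170 s = 10.05 h.
Applying C = C₀e^(−kt): 8.910 × 0.7050 = 6.282 µg/L.
Second outfall: C = (2109·6.282 + 43.20·369.0)/2152 = 13.56 µg/L.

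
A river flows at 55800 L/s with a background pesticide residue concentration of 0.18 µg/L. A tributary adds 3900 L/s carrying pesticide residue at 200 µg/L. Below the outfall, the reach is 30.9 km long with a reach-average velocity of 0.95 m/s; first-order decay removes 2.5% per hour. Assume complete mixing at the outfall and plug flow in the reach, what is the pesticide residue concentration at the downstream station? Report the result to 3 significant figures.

Conservation of mass: C = (55800·0.1800 + 3900·200.0) / 59700 = 790000/59700 = 13.23 µg/L.
Travel time t = 30.9·1000 / 0.95 = 32530 s = 9.035 h.
2.5%/h lost → k = −ln(1 − 0.025) = 0.02532 h⁻¹.
Decay over the reach: 13.23·exp(−kt) = 13.23·0.7955 = 10.53 µg/L.

10.5 µg/L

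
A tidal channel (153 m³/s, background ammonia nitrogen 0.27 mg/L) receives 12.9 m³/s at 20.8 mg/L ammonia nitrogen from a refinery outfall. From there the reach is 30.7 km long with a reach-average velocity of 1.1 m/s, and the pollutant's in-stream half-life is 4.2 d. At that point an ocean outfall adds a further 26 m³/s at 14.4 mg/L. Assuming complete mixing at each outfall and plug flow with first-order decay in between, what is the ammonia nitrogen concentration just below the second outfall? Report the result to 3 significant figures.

3.48 mg/L

Conservation of mass: C = (153.0·0.2700 + 12.90·20.80) / 165.9 = 309.6/165.9 = 1.866 mg/L; combined flow 165.9 m³/s.
Travel time t = 30.7·1000 / 1.1 = 27910 s = 7.753 h.
Half-life 4.2 d → k = ln 2 / 4.2 = 0.1650 d⁻¹.
Applying C = C₀e^(−kt): 1.866 × 0.9481 = 1.769 mg/L.
Second outfall: C = (165.9·1.769 + 26.00·14.40)/191.9 = 3.481 mg/L.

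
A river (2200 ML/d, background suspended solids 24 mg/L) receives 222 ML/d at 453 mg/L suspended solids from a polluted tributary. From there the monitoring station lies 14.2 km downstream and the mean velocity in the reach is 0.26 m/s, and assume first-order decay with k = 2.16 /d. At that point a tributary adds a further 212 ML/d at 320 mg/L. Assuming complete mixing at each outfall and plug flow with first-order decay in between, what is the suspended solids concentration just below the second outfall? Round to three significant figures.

40.6 mg/L

Conservation of mass: C = (2200·24.00 + 222.0·453.0) / 2422 = 153400/2422 = 63.32 mg/L; combined flow 2422 ML/d.
Travel time t = 14.2·1000 / 0.26 = 54620 s = 15.17 h.
Decay over the reach: 63.32·exp(−kt) = 63.32·0.2553 = 16.17 mg/L.
Second outfall: C = (2422·16.17 + 212.0·320.0)/2634 = 40.62 mg/L.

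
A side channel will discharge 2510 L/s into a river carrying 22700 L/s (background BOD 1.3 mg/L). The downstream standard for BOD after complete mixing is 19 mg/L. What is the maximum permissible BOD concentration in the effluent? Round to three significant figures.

179 mg/L

At the limit, (Qr·Cr + Qe·Cₑ)/(Qr + Qe) = 19:
Cₑ = (25210·19 − 22700·1.300) / 2510 = 179.1 mg/L.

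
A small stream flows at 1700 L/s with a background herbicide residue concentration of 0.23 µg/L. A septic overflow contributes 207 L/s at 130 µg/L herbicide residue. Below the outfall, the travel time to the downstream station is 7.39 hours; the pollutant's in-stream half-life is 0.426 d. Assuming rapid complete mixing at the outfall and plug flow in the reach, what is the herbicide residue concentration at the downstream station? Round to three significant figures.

After mixing, C = (1700·0.2300 + 207.0·130.0) / 1907 = 27300/1907 = 14.32 µg/L.
Half-life 0.426 d → k = ln 2 / 0.426 = 1.627 d⁻¹.
Applying C = C₀e^(−kt): 14.32 × 0.6059 = 8.674 µg/L.

8.67 µg/L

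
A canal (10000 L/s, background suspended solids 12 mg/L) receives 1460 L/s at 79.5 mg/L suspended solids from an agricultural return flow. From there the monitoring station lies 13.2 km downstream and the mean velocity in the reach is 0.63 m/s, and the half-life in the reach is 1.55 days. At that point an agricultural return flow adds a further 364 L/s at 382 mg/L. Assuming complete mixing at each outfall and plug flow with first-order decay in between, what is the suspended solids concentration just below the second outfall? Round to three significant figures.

Conservation of mass: C = (10000·12.00 + 1460·79.50) / 11460 = 236100/11460 = 20.60 mg/L; combined flow 11460 L/s.
Travel time t = 13.2·1000 / 0.63 = 20950 s = 5.820 h.
Half-life 1.55 d → k = ln 2 / 1.55 = 0.4472 d⁻¹.
After decay, C = 20.60 × e^(−kt) = 20.60 × 0.8972 = 18.48 mg/L.
Second outfall: C = (11460·18.48 + 364.0·382.0)/11820 = 29.67 mg/L.

29.7 mg/L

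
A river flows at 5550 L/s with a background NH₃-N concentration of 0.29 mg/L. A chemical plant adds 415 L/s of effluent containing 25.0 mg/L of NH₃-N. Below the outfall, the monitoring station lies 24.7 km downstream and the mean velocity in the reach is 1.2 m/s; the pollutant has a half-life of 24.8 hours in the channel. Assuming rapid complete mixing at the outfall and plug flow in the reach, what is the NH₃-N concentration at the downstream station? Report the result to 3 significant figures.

Conservation of mass: C = (5550·0.2900 + 415.0·25.00) / 5965 = 11980/5965 = 2.009 mg/L.
Travel time t = 24.7·1000 / 1.2 = 20580 s = 5.718 h.
Half-life 24.8 h → k = ln 2 / 24.8 = 0.02795 h⁻¹ = 0.6708 d⁻¹.
Decay over the reach: 2.009·exp(−kt) = 2.009·0.8523 = 1.712 mg/L.

1.71 mg/L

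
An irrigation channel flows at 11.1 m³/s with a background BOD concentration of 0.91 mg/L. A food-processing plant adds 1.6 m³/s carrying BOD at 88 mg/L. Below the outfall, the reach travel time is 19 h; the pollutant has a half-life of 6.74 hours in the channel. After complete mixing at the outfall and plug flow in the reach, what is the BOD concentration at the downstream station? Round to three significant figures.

Flow-weighted average: C = (11.10·0.9100 + 1.600·88.00) / 12.70 = 150.9/12.70 = 11.88 mg/L.
Half-life 6.74 h → k = ln 2 / 6.74 = 0.1028 h⁻¹ = 2.468 d⁻¹.
After decay, C = 11.88 × e^(−kt) = 11.88 × 0.1417 = 1.684 mg/L.

1.68 mg/L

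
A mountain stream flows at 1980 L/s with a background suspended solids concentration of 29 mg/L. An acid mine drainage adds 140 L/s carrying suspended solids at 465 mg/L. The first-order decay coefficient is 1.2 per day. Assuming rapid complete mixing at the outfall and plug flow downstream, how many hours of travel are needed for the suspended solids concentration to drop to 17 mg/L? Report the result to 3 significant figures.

24.5 h

After mixing, C = (1980·29.00 + 140.0·465.0) / 2120 = 122500/2120 = 57.79 mg/L.
57.79·exp(−k·t) = 17 → t = ln(57.79/17)/k = 88100 s = 24.47 h.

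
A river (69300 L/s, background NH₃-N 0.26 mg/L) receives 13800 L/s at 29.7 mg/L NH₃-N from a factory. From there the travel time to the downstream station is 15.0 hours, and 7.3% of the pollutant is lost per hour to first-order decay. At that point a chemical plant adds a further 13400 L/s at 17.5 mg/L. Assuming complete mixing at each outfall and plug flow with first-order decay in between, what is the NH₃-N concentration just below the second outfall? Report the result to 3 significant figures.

3.85 mg/L

Mixed concentration C = ΣQC/ΣQ = (69300·0.2600 + 13800·29.70) / 83100 = 427900/83100 = 5.149 mg/L; combined flow 83100 L/s.
7.3%/h lost → k = −ln(1 − 0.073) = 0.07580 h⁻¹.
After decay, C = 5.149 × e^(−kt) = 5.149 × 0.3208 = 1.652 mg/L.
Second outfall: C = (83100·1.652 + 13400·17.50)/96500 = 3.852 mg/L.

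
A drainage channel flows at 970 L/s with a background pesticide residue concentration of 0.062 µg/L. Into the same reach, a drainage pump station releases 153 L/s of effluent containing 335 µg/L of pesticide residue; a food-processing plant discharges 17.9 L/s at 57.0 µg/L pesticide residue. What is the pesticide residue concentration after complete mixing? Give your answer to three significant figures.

Conservation of mass: C = (970.0·0.06200 + 153.0·335.0 + 17.90·57.00) / 1141 = 52340/1141 = 45.87 µg/L.

45.9 µg/L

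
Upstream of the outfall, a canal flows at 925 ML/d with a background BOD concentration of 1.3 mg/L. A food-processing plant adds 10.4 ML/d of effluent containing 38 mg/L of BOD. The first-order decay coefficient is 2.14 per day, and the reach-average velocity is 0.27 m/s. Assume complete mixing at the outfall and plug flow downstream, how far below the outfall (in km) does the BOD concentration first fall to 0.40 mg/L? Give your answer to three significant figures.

15.8 km

Mixed concentration C = ΣQC/ΣQ = (925.0·1.300 + 10.40·38.00) / 935.4 = 1598/935.4 = 1.708 mg/L.
Set 1.708·exp(−k·t) = 0.40 → t = ln(1.708/0.40)/k = 58610 s = 16.28 h.
Distance = v·t = 0.27·58610 = 15820 m = 15.82 km.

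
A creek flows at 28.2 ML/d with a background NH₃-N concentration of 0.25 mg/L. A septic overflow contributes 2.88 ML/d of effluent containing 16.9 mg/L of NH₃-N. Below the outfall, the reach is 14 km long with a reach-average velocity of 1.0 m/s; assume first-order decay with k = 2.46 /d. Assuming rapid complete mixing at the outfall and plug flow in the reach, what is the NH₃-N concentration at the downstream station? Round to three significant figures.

After mixing, C = (28.20·0.2500 + 2.880·16.90) / 31.08 = 55.72/31.08 = 1.793 mg/L.
Travel time t = 14·1000 / 1.0 = 14000 s = 3.889 h.
After decay, C = 1.793 × e^(−kt) = 1.793 × 0.6713 = 1.203 mg/L.

1.20 mg/L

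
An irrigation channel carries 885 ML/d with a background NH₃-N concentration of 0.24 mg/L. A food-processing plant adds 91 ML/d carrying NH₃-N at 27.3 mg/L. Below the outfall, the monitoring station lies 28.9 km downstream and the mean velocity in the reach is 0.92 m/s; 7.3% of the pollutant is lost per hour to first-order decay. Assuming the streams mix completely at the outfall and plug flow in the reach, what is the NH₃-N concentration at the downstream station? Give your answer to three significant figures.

Mixed concentration C = ΣQC/ΣQ = (885.0·0.2400 + 91.00·27.30) / 976.0 = 2697/976.0 = 2.763 mg/L.
Travel time t = 28.9·1000 / 0.92 = 31410 s = 8.726 h.
7.3%/h lost → k = −ln(1 − 0.073) = 0.07580 h⁻¹.
After decay, C = 2.763 × e^(−kt) = 2.763 × 0.5161 = 1.426 mg/L.

1.43 mg/L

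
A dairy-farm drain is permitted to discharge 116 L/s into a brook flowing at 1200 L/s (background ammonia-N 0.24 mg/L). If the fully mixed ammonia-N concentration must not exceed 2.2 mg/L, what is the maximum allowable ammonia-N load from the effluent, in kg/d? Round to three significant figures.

Mass balance at the limit: 1200·0.2400 + 116.0·Cₑ = 1316·2.2 → Cₑ = 22.48 mg/L.
116.0 L/s = 0.1160 m³/s. Load = 0.1160 m³/s × 22.48 g/m³ × 86 400 s/d = 225.3 kg/d.

225 kg/d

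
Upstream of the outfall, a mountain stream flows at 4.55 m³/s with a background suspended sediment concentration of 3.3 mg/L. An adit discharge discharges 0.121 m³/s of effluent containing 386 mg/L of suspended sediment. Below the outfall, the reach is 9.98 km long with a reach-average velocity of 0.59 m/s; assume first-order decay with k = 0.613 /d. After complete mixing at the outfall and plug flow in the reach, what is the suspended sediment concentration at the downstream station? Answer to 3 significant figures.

Conservation of mass: C = (4.550·3.300 + 0.1210·386.0) / 4.671 = 61.72/4.671 = 13.21 mg/L.
Travel time t = 9.98·1000 / 0.59 = 16920 s = 4.699 h.
Decay over the reach: 13.21·exp(−kt) = 13.21·0.8869 = 11.72 mg/L.

11.7 mg/L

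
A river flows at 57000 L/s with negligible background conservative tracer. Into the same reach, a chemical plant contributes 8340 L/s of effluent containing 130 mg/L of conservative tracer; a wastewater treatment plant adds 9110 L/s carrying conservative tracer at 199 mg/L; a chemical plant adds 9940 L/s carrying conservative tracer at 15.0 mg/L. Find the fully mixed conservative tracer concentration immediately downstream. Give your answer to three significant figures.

36.1 mg/L

Mixed concentration C = ΣQC/ΣQ = (57000·0 + 8340·130.0 + 9110·199.0 + 9940·15.00) / 84390 = 3046000/84390 = 36.10 mg/L.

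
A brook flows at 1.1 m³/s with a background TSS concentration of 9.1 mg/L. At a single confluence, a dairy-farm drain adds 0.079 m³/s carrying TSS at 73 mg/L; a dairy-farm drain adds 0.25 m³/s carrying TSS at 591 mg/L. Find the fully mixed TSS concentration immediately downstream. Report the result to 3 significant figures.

Mixed concentration C = ΣQC/ΣQ = (1.100·9.100 + 0.07900·73.00 + 0.2500·591.0) / 1.429 = 163.5/1.429 = 114.4 mg/L.

114 mg/L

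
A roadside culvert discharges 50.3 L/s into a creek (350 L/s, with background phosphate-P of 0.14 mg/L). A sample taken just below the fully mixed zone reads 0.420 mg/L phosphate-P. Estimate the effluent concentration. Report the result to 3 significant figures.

2.37 mg/L

Mass balance: 350.0·0.1400 + 50.30·Cₑ = 400.3·0.4200
→ Cₑ = (400.3·0.4200 − 350.0·0.1400) / 50.30 = 2.368 mg/L.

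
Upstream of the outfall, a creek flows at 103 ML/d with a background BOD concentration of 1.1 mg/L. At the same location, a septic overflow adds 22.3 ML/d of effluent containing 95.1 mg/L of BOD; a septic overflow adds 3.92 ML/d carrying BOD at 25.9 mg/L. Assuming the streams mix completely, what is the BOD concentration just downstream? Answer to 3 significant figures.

After mixing, C = (103.0·1.100 + 22.30·95.10 + 3.920·25.90) / 129.2 = 2336/129.2 = 18.07 mg/L.

18.1 mg/L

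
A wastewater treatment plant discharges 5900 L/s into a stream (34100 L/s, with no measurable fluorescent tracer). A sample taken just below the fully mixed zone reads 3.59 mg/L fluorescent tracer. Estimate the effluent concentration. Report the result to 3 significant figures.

24.3 mg/L

Mass balance: 34100·0 + 5900·Cₑ = 40000·3.590
→ Cₑ = (40000·3.590 − 34100·0) / 5900 = 24.34 mg/L.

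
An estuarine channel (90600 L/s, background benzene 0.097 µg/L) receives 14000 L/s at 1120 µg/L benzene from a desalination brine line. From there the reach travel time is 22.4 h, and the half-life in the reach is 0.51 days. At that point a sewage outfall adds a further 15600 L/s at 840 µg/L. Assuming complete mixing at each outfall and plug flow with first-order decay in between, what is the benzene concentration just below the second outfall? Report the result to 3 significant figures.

146 µg/L

Flow-weighted average: C = (90600·0.09700 + 14000·1120) / 104600 = 15690000/104600 = 150.0 µg/L; combined flow 104600 L/s.
Half-life 0.51 d → k = ln 2 / 0.51 = 1.359 d⁻¹.
Decay over the reach: 150.0·exp(−kt) = 150.0·0.2813 = 42.18 µg/L.
Second outfall: C = (104600·42.18 + 15600·840.0)/120200 = 145.7 µg/L.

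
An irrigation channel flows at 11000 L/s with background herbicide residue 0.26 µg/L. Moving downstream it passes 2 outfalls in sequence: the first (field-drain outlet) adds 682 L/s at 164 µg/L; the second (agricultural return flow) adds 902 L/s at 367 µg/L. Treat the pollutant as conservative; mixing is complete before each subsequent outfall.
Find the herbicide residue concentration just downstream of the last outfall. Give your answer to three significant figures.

35.4 µg/L

Below outfall 1: Q → 11680 L/s, C = (11000·0.2600 + 682.0·164.0)/11680 = 9.819 µg/L.
Below outfall 2: Q → 12580 L/s, C = (11680·9.819 + 902.0·367.0)/12580 = 35.42 µg/L.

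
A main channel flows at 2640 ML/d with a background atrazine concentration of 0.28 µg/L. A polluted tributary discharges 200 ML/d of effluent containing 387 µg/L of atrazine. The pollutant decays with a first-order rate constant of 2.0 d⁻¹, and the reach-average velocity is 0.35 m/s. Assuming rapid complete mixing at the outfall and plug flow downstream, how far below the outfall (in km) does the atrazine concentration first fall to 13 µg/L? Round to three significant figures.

11.3 km

Flow-weighted average: C = (2640·0.2800 + 200.0·387.0) / 2840 = 78140/2840 = 27.51 µg/L.
Set 27.51·exp(−k·t) = 13 → t = ln(27.51/13)/k = 32390 s = 8.997 h.
Distance = v·t = 0.35·32390 = 11340 m = 11.34 km.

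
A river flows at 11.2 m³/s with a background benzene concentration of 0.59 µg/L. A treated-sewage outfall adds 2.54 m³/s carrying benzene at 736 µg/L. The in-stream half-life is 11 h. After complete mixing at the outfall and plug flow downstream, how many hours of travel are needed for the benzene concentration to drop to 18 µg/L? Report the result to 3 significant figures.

Mass balance: C = (11.20·0.5900 + 2.540·736.0) / 13.74 = 1876/13.74 = 136.5 µg/L.
Half-life 11 h → k = ln 2 / 11 = 0.06301 h⁻¹ = 1.512 d⁻¹.
136.5·exp(−k·t) = 18 → t = ln(136.5/18)/k = 115800 s = 32.16 h.

32.2 h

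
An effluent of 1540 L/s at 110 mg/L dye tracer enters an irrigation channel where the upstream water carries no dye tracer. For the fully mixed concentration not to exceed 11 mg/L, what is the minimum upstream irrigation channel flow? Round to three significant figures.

Set C_mix = 11: (Q·0 + 1540·110.0) / (Q + 1540) = 11
→ Q = 1540·(110.0 − 11)/(11 − 0) = 13860 L/s.

13900 L/s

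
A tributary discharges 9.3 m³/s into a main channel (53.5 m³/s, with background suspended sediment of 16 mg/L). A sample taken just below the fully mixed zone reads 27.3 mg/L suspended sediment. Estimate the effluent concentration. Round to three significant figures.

Mass balance: 53.50·16.00 + 9.300·Cₑ = 62.80·27.30
→ Cₑ = (62.80·27.30 − 53.50·16.00) / 9.300 = 92.31 mg/L.

92.3 mg/L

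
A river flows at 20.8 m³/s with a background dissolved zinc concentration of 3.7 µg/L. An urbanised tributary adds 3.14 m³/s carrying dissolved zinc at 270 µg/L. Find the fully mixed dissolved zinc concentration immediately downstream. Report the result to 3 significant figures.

Conservation of mass: C = (20.80·3.700 + 3.140·270.0) / 23.94 = 924.8/23.94 = 38.63 µg/L.

38.6 µg/L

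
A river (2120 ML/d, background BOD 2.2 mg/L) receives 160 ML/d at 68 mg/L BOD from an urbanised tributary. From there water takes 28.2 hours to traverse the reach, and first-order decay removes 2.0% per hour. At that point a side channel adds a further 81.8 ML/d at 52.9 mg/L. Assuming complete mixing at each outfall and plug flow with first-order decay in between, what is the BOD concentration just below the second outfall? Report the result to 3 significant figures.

5.56 mg/L

Flow-weighted average: C = (2120·2.200 + 160.0·68.00) / 2280 = 15540/2280 = 6.818 mg/L; combined flow 2280 ML/d.
2.0%/h lost → k = −ln(1 − 0.02) = 0.02020 h⁻¹.
Applying C = C₀e^(−kt): 6.818 × 0.5657 = 3.857 mg/L.
Second outfall: C = (2280·3.857 + 81.80·52.90)/2362 = 5.555 mg/L.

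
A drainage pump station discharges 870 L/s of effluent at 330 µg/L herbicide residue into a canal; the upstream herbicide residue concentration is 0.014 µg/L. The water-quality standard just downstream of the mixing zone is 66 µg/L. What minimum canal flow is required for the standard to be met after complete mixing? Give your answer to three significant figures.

3480 L/s

Set C_mix = 66: (Q·0.01400 + 870.0·330.0) / (Q + 870.0) = 66
→ Q = 870.0·(330.0 − 66)/(66 − 0.01400) = 3481 L/s.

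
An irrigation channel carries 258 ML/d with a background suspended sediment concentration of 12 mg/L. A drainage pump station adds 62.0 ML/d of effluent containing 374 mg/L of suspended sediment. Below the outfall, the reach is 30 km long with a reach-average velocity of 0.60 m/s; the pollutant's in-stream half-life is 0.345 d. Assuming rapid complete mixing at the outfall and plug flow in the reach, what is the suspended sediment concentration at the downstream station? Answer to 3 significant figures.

Mixed concentration C = ΣQC/ΣQ = (258.0·12.00 + 62.00·374.0) / 320.0 = 26280/320.0 = 82.14 mg/L.
Travel time t = 30·1000 / 0.60 = 50000 s = 13.89 h.
Half-life 0.345 d → k = ln 2 / 0.345 = 2.009 d⁻¹.
First-order decay: C = 82.14·exp(−k·t) = 82.14·0.3126 = 25.68 mg/L.

25.7 mg/L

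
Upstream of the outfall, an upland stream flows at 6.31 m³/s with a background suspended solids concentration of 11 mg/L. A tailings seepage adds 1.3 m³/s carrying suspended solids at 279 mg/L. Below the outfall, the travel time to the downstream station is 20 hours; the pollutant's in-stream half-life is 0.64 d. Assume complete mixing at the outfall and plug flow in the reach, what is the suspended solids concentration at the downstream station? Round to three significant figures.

Conservation of mass: C = (6.310·11.00 + 1.300·279.0) / 7.610 = 432.1/7.610 = 56.78 mg/L.
Half-life 0.64 d → k = ln 2 / 0.64 = 1.083 d⁻¹.
Applying C = C₀e^(−kt): 56.78 × 0.4055 = 23.03 mg/L.

23.0 mg/L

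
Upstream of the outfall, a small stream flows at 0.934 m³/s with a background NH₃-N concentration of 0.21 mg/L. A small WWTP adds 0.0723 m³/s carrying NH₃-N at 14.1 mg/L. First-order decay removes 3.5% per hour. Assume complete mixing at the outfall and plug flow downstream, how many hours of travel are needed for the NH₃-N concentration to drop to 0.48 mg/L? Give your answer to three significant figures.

Mixed concentration C = ΣQC/ΣQ = (0.9340·0.2100 + 0.07230·14.10) / 1.006 = 1.216/1.006 = 1.208 mg/L.
3.5%/h lost → k = −ln(1 − 0.035) = 0.03563 h⁻¹.
1.208·exp(−k·t) = 0.48 → t = ln(1.208/0.48)/k = 93260 s = 25.90 h.

25.9 h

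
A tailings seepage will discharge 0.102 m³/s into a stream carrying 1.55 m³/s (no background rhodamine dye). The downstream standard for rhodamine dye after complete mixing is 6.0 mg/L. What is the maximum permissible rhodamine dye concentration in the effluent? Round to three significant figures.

At the limit, (Qr·Cr + Qe·Cₑ)/(Qr + Qe) = 6.0:
Cₑ = (1.652·6.0 − 1.550·0) / 0.1020 = 97.18 mg/L.

97.2 mg/L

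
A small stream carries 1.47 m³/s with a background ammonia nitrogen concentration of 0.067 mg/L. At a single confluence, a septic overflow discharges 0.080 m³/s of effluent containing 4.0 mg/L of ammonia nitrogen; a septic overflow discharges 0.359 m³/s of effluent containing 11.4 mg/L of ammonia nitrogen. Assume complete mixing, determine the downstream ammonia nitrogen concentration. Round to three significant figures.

Mixed concentration C = ΣQC/ΣQ = (1.470·0.06700 + 0.08000·4.000 + 0.3590·11.40) / 1.909 = 4.511/1.909 = 2.363 mg/L.

2.36 mg/L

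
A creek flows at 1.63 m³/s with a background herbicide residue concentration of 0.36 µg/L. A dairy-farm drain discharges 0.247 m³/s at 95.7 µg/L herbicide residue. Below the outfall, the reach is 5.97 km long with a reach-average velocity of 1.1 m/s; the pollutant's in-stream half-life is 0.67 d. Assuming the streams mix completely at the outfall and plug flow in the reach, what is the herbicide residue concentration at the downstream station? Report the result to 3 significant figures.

Mass balance: C = (1.630·0.3600 + 0.2470·95.70) / 1.877 = 24.22/1.877 = 12.91 µg/L.
Travel time t = 5.97·1000 / 1.1 = 5427 s = 1.508 h.
Half-life 0.67 d → k = ln 2 / 0.67 = 1.035 d⁻¹.
Applying C = C₀e^(−kt): 12.91 × 0.9371 = 12.09 µg/L.

12.1 µg/L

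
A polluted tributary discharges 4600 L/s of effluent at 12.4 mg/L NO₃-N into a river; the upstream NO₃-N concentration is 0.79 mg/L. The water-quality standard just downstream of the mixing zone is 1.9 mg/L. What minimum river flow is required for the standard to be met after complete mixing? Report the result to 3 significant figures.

Set C_mix = 1.9: (Q·0.7900 + 4600·12.40) / (Q + 4600) = 1.9
→ Q = 4600·(12.40 − 1.9)/(1.9 − 0.7900) = 43510 L/s.

43500 L/s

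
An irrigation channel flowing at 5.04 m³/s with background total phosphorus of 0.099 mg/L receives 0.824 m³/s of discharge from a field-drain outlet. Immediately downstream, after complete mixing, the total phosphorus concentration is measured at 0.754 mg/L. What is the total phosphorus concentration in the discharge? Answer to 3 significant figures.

Mass balance: 5.040·0.09900 + 0.8240·Cₑ = 5.864·0.7540
→ Cₑ = (5.864·0.7540 − 5.040·0.09900) / 0.8240 = 4.760 mg/L.

4.76 mg/L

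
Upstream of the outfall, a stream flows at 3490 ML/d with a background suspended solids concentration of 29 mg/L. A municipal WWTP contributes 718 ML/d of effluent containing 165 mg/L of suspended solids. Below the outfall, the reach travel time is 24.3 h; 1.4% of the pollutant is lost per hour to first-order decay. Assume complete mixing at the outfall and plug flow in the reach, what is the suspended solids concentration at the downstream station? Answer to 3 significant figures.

Conservation of mass: C = (3490·29.00 + 718.0·165.0) / 4208 = 219700/4208 = 52.21 mg/L.
1.4%/h lost → k = −ln(1 − 0.014) = 0.01410 h⁻¹.
After decay, C = 52.21 × e^(−kt) = 52.21 × 0.7099 = 37.06 mg/L.

37.1 mg/L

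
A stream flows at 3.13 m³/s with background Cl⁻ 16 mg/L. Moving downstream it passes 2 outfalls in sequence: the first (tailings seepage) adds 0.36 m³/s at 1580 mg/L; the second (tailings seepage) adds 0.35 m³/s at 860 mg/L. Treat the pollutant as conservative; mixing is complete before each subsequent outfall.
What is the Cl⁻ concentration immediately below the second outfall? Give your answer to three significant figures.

Outfall 1: combined Q = 3.490 m³/s; C = (3.130·16.00 + 0.3600·1580)/3.490 = 177.3 mg/L.
Outfall 2: combined Q = 3.840 m³/s; C = (3.490·177.3 + 0.3500·860.0)/3.840 = 239.6 mg/L.

240 mg/L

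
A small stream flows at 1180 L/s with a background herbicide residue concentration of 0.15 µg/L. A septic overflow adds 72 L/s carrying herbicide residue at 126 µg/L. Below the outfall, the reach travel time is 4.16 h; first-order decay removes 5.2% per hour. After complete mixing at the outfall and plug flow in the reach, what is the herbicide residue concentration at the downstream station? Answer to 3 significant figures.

5.92 µg/L

After mixing, C = (1180·0.1500 + 72.00·126.0) / 1252 = 9249/1252 = 7.387 µg/L.
5.2%/h lost → k = −ln(1 − 0.052) = 0.05340 h⁻¹.
Applying C = C₀e^(−kt): 7.387 × 0.8008 = 5.916 µg/L.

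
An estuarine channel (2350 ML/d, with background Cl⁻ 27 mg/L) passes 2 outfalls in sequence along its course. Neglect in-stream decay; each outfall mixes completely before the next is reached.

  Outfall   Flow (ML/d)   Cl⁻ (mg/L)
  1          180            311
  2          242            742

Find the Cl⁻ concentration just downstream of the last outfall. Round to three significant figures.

After outfall 1: Q = 2350 + 180.0 = 2530 ML/d; C = (2350·27.00 + 180.0·311.0)/2530 = 47.21 mg/L.
After outfall 2: Q = 2530 + 242.0 = 2772 ML/d; C = (2530·47.21 + 242.0·742.0)/2772 = 107.9 mg/L.

108 mg/L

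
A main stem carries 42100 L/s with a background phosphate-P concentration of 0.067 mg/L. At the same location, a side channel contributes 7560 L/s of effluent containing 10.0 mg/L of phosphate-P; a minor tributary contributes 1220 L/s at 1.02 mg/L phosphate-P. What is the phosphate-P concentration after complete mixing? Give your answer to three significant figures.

1.57 mg/L

Conservation of mass: C = (42100·0.06700 + 7560·10.00 + 1220·1.020) / 50880 = 79670/50880 = 1.566 mg/L.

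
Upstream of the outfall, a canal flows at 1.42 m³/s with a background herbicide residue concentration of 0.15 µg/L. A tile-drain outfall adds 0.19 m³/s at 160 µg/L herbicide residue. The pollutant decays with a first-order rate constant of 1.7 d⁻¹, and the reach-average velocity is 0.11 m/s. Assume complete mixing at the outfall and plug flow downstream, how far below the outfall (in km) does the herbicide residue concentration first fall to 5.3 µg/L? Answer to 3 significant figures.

After mixing, C = (1.420·0.1500 + 0.1900·160.0) / 1.610 = 30.61/1.610 = 19.01 µg/L.
Set 19.01·exp(−k·t) = 5.3 → t = ln(19.01/5.3)/k = 64930 s = 18.04 h.
Distance = v·t = 0.11·64930 = 7142 m = 7.142 km.

7.14 km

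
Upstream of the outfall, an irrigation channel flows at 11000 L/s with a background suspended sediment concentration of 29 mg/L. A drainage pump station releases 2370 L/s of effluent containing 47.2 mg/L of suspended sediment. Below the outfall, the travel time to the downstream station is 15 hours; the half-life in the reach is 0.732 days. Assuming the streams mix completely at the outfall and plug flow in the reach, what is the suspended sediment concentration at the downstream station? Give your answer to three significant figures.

Mass balance: C = (11000·29.00 + 2370·47.20) / 13370 = 430900/13370 = 32.23 mg/L.
Half-life 0.732 d → k = ln 2 / 0.732 = 0.9469 d⁻¹.
After decay, C = 32.23 × e^(−kt) = 32.23 × 0.5533 = 17.83 mg/L.

17.8 mg/L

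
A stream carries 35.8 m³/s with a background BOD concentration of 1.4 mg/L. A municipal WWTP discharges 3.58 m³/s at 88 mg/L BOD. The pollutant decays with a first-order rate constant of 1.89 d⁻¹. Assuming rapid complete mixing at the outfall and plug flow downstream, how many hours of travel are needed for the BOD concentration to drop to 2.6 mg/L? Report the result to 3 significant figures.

Conservation of mass: C = (35.80·1.400 + 3.580·88.00) / 39.38 = 365.2/39.38 = 9.273 mg/L.
9.273·exp(−k·t) = 2.6 → t = ln(9.273/2.6)/k = 58130 s = 16.15 h.

16.1 h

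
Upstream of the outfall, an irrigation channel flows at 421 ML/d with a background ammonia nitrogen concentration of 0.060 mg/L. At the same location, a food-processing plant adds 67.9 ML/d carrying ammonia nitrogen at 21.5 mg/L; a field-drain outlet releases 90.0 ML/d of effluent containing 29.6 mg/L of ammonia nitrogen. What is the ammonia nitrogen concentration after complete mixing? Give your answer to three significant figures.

Mass balance: C = (421.0·0.06000 + 67.90·21.50 + 90.00·29.60) / 578.9 = 4149/578.9 = 7.167 mg/L.

7.17 mg/L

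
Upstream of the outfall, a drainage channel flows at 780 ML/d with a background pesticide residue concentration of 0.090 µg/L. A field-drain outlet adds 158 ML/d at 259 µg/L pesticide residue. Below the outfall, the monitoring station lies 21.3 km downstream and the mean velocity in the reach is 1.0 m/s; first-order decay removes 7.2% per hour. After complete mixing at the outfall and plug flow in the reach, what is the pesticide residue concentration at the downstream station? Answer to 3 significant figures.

Conservation of mass: C = (780.0·0.09000 + 158.0·259.0) / 938.0 = 40990/938.0 = 43.70 µg/L.
Travel time t = 21.3·1000 / 1.0 = 21300 s = 5.917 h.
7.2%/h lost → k = −ln(1 − 0.072) = 0.07472 h⁻¹.
Applying C = C₀e^(−kt): 43.70 × 0.6427 = 28.09 µg/L.

28.1 µg/L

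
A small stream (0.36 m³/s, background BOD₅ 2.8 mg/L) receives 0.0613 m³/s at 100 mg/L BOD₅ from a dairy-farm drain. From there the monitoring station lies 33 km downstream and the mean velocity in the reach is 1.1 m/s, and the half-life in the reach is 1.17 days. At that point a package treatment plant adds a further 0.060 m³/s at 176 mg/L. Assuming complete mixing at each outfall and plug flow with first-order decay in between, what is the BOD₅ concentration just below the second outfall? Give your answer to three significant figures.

34.0 mg/L

Mass balance: C = (0.3600·2.800 + 0.06130·100.0) / 0.4213 = 7.138/0.4213 = 16.94 mg/L; combined flow 0.4213 m³/s.
Travel time t = 33·1000 / 1.1 = 30000 s = 8.333 h.
Half-life 1.17 d → k = ln 2 / 1.17 = 0.5924 d⁻¹.
Decay over the reach: 16.94·exp(−kt) = 16.94·0.8141 = 13.79 mg/L.
Second outfall: C = (0.4213·13.79 + 0.06000·176.0)/0.4813 = 34.01 mg/L.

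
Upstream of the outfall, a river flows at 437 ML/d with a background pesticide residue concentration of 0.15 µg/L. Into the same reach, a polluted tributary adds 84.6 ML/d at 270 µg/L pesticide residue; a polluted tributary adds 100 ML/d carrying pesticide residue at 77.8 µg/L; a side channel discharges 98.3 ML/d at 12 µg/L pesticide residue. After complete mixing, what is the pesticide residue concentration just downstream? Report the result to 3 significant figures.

Conservation of mass: C = (437.0·0.1500 + 84.60·270.0 + 100.0·77.80 + 98.30·12.00) / 719.9 = 31870/719.9 = 44.27 µg/L.

44.3 µg/L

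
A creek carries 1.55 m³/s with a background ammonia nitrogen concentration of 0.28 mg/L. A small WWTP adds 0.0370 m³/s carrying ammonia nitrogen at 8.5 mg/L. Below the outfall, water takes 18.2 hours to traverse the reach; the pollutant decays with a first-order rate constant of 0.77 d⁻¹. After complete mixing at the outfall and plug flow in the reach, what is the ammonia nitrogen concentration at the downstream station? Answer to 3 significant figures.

0.263 mg/L

Flow-weighted average: C = (1.550·0.2800 + 0.03700·8.500) / 1.587 = 0.7485/1.587 = 0.4716 mg/L.
After decay, C = 0.4716 × e^(−kt) = 0.4716 × 0.5577 = 0.2630 mg/L.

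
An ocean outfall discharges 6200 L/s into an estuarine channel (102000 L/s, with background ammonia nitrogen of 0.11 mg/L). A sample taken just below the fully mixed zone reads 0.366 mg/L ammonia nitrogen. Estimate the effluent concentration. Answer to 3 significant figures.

4.58 mg/L

Mass balance: 102000·0.1100 + 6200·Cₑ = 108200·0.3660
→ Cₑ = (108200·0.3660 − 102000·0.1100) / 6200 = 4.578 mg/L.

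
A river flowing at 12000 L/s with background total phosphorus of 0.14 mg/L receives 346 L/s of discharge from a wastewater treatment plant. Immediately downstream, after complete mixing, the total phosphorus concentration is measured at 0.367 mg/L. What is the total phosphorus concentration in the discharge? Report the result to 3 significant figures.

8.24 mg/L

Mass balance: 12000·0.1400 + 346.0·Cₑ = 12350·0.3670
→ Cₑ = (12350·0.3670 − 12000·0.1400) / 346.0 = 8.240 mg/L.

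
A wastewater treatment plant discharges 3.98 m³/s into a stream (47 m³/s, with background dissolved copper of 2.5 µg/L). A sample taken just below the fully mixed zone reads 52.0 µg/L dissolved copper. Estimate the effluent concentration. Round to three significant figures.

637 µg/L

Mass balance: 47.00·2.500 + 3.980·Cₑ = 50.98·52.00
→ Cₑ = (50.98·52.00 − 47.00·2.500) / 3.980 = 636.5 µg/L.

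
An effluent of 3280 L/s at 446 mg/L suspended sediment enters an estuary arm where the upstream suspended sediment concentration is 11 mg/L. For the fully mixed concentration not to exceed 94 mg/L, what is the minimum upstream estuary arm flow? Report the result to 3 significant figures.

Set C_mix = 94: (Q·11.00 + 3280·446.0) / (Q + 3280) = 94
→ Q = 3280·(446.0 − 94)/(94 − 11.00) = 13910 L/s.

13900 L/s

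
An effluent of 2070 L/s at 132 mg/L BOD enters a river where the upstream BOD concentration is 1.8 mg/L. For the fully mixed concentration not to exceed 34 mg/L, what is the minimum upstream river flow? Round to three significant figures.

6300 L/s

Set C_mix = 34: (Q·1.800 + 2070·132.0) / (Q + 2070) = 34
→ Q = 2070·(132.0 − 34)/(34 − 1.800) = 6300 L/s.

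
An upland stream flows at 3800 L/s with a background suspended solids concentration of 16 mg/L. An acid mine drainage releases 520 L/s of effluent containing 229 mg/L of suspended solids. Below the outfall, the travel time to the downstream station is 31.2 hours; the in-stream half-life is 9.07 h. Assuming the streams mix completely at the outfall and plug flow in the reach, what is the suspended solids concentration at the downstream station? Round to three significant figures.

3.84 mg/L

After mixing, C = (3800·16.00 + 520.0·229.0) / 4320 = 179900/4320 = 41.64 mg/L.
Half-life 9.07 h → k = ln 2 / 9.07 = 0.07642 h⁻¹ = 1.834 d⁻¹.
First-order decay: C = 41.64·exp(−k·t) = 41.64·0.09215 = 3.837 mg/L.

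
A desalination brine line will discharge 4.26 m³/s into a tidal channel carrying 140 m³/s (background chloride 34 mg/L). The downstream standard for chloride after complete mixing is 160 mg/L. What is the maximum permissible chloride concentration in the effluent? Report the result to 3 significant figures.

4300 mg/L

At the limit, (Qr·Cr + Qe·Cₑ)/(Qr + Qe) = 160:
Cₑ = (144.3·160 − 140.0·34.00) / 4.260 = 4301 mg/L.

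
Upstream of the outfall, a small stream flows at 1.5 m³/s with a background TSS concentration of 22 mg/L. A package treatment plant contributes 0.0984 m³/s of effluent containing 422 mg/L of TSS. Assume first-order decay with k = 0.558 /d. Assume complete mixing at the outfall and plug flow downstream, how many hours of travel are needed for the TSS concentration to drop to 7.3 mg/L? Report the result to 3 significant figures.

Mixed concentration C = ΣQC/ΣQ = (1.500·22.00 + 0.09840·422.0) / 1.598 = 74.52/1.598 = 46.62 mg/L.
46.62·exp(−k·t) = 7.3 → t = ln(46.62/7.3)/k = 287100 s = 79.75 h.

79.8 h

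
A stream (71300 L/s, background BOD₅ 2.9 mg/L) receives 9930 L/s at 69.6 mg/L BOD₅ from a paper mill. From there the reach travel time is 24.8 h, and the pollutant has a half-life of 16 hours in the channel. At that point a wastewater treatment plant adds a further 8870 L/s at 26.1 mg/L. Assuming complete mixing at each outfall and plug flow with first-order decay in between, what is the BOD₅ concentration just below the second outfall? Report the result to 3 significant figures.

After mixing, C = (71300·2.900 + 9930·69.60) / 81230 = 897900/81230 = 11.05 mg/L; combined flow 81230 L/s.
Half-life 16 h → k = ln 2 / 16 = 0.04332 h⁻¹ = 1.040 d⁻¹.
Decay over the reach: 11.05·exp(−kt) = 11.05·0.3415 = 3.775 mg/L.
At the second outfall, C = (81230·3.775 + 8870·26.10) / (81230 + 8870) = 5.973 mg/L.

5.97 mg/L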